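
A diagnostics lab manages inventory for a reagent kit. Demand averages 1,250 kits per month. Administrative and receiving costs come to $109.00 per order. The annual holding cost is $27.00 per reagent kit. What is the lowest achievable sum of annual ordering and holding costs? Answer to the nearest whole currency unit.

TC* ≈ $9,396

Annual demand D = 1,250 × 12 = 15,000.
Q* = √(2DS/H) = √(2 × 15,000 × 109 / 27) ≈ 348.01.
At the optimum the two cost components are equal, so total cost = 2·(Q*/2)H = Q*·H.
Minimum total = √(2DSH) = √(2 × 15,000 × 109 × 27) ≈ 9396.276.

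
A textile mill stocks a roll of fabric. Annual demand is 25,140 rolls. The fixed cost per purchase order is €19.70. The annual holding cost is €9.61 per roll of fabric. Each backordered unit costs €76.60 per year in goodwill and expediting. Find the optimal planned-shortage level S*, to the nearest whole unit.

S* ≈ 38 rolls

With planned backorders, Q* = √(2DS/H) · √((H+B)/B).
√(2DS/H) = √(2 × 25,140 × 19.7 / 9.61) = 321.047.
√((H+B)/B) = √((9.61+76.6)/76.6) = 1.0609.
Q* ≈ 340.591.
S* = Q* · H/(H+B) = 340.591 × 9.61/86.21 ≈ 37.966.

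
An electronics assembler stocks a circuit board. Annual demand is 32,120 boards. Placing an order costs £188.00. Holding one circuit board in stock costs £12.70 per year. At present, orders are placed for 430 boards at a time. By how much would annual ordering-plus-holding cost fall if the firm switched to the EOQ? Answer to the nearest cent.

Extra cost ≈ £4,389.02 per year

EOQ = √(2DS/H) = √(2 × 32,120 × 188 / 12.7) ≈ 975.17.
Cost at Q* = (D/Q*)S + (Q*/2)H = √(2DSH) ≈ £12,384.64.
Cost at Q = 430: (32,120/430)×188 + (430/2)×12.7 = £14,043.16 + £2,730.50 = £16,773.66.
Excess = £16,773.66 − £12,384.64 = £4,389.02.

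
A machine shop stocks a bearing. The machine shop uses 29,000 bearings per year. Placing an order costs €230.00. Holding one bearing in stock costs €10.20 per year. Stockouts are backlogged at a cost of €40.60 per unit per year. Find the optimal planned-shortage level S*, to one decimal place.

S* ≈ 256.9 bearings

With planned backorders, Q* = √(2DS/H) · √((H+B)/B).
√(2DS/H) = √(2 × 29,000 × 230 / 10.2) = 1143.610.
√((H+B)/B) = √((10.2+40.6)/40.6) = 1.1186.
Q* ≈ 1279.224.
S* = Q* · H/(H+B) = 1279.224 × 10.2/50.8 ≈ 256.852.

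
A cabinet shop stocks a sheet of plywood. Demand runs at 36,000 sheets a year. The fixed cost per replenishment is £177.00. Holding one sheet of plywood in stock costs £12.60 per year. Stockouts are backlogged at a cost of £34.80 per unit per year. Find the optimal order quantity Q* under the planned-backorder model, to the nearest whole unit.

Q* ≈ 1,174 sheets

With planned backorders, Q* = √(2DS/H) · √((H+B)/B).
√(2DS/H) = √(2 × 36,000 × 177 / 12.6) = 1005.698.
√((H+B)/B) = √((12.6+34.8)/34.8) = 1.1671.
Q* ≈ 1173.727.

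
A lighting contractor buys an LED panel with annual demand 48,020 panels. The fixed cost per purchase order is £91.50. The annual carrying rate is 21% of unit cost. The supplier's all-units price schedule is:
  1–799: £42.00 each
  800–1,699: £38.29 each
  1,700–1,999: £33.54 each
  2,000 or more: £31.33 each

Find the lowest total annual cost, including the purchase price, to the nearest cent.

Holding cost per unit per year at price C is H = 0.21·C.
For each price level, check whether its EOQ is feasible; otherwise the best quantity at that price is the breakpoint.
Tier 1 (£42.00): EOQ = 998.2 exceeds tier's upper bound 799, so this tier is dominated.
EOQ at £38.29 = 1045.4 (feasible in tier 2): TC = 48,020×£38.29 + (48,020/1045.4)×91.5 + (1045.4/2)×0.21×£38.29 = £1,847,091.79.
EOQ at £33.54 = 1117.0 < 1700, so use break Q=1700: TC = 48,020×£33.54 + (48,020/1700.0)×91.5 + (1700.0/2)×0.21×£33.54 = £1,619,162.30.
EOQ at £31.33 = 1155.7 < 2000, so use break Q=2000: TC = 48,020×£31.33 + (48,020/2000.0)×91.5 + (2000.0/2)×0.21×£31.33 = £1,513,242.81.
Lowest total cost among the candidates is at Q = 2000.0.

TC* ≈ £1,513,242.81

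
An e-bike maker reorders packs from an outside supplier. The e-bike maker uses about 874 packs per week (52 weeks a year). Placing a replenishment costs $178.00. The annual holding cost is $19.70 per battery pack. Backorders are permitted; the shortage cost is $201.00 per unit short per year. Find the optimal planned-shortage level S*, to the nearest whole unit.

Annual demand D = 874 × 52 = 45,448.
With planned backorders, Q* = √(2DS/H) · √((H+B)/B).
√(2DS/H) = √(2 × 45,448 × 178 / 19.7) = 906.253.
√((H+B)/B) = √((19.7+201)/201) = 1.0479.
Q* ≈ 949.626.
S* = Q* · H/(H+B) = 949.626 × 19.7/220.7 ≈ 84.765.

S* ≈ 85 packs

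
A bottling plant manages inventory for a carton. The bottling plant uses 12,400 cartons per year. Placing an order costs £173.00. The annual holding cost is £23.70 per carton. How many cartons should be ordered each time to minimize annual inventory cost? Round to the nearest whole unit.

Q* ≈ 425 cartons

EOQ = √(2DS / H) = √(2 × 12,400 × 173 / 23.7).
= √(4,290,400 / 23.7) = √181,029.5359 ≈ 425.476.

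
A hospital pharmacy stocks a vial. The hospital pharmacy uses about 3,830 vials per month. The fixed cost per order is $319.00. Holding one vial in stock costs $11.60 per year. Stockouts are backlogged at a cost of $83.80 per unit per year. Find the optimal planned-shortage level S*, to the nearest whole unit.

S* ≈ 206 vials

Annual demand D = 3,830 × 12 = 45,960.
With planned backorders, Q* = √(2DS/H) · √((H+B)/B).
√(2DS/H) = √(2 × 45,960 × 319 / 11.6) = 1589.906.
√((H+B)/B) = √((11.6+83.8)/83.8) = 1.0670.
Q* ≈ 1696.382.
S* = Q* · H/(H+B) = 1696.382 × 11.6/95.4 ≈ 206.269.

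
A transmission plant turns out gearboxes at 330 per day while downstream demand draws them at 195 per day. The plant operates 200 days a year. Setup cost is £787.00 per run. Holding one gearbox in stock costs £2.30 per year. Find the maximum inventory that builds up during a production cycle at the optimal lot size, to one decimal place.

I_max ≈ 3,304.3 gearboxes

Annual demand D = 195 × 200 = 39,000.
Production build-up factor (1 − d/p) = 1 − 195/330 = 0.4091.
Q* = √(2DS / (H(1 − d/p))) = √(2 × 39,000 × 787 / (2.3 × 0.4091)).
= √(61,386,000 / 0.9409) ≈ 8077.200.
Maximum inventory = Q*(1 − d/p) = 8077.200 × 0.4091 ≈ 3304.309.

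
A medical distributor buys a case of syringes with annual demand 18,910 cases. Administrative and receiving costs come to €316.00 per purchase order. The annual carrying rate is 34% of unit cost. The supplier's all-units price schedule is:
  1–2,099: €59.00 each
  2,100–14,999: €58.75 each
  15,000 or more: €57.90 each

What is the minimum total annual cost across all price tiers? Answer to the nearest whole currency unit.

Holding cost per unit per year at price C is H = 0.34·C.
Evaluate total cost at each tier's feasible EOQ or, if the EOQ is below the tier, at the tier's minimum quantity.
EOQ at €59.00 = 771.9 (feasible in tier 1): TC = 18,910×€59.00 + (18,910/771.9)×316 + (771.9/2)×0.34×€59.00 = €1,131,173.52.
EOQ at €58.75 = 773.5 < 2100, so use break Q=2100: TC = 18,910×€58.75 + (18,910/2100.0)×316 + (2100.0/2)×0.34×€58.75 = €1,134,781.75.
EOQ at €57.90 = 779.2 < 15000, so use break Q=15000: TC = 18,910×€57.90 + (18,910/15000.0)×316 + (15000.0/2)×0.34×€57.90 = €1,242,932.37.
Lowest total cost among the candidates is at Q = 771.9.

TC* ≈ €1,131,174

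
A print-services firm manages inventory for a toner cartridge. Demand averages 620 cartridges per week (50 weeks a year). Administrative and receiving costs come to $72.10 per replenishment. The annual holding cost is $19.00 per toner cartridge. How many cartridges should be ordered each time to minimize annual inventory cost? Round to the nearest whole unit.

Annual demand D = 620 × 50 = 31,000.
EOQ = √(2DS / H) = √(2 × 31,000 × 72.1 / 19).
= √(4,470,200 / 19) = √235,273.6842 ≈ 485.050.

Q* ≈ 485 cartridges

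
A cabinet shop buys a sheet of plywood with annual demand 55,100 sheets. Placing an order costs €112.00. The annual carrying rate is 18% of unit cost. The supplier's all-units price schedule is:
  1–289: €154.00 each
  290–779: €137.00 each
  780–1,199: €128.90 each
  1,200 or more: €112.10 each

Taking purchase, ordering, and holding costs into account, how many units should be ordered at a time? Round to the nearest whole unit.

Holding cost per unit per year at price C is H = 0.18·C.
Candidates are each tier's EOQ (if it falls in that tier) and each price-break quantity.
Tier 1 (€154.00): EOQ = 667.3 exceeds tier's upper bound 289, so this tier is dominated.
EOQ at €137.00 = 707.5 (feasible in tier 2): TC = 55,100×€137.00 + (55,100/707.5)×112 + (707.5/2)×0.18×€137.00 = €7,566,146.02.
EOQ at €128.90 = 729.4 < 780, so use break Q=780: TC = 55,100×€128.90 + (55,100/780.0)×112 + (780.0/2)×0.18×€128.90 = €7,119,350.57.
EOQ at €112.10 = 782.1 < 1200, so use break Q=1200: TC = 55,100×€112.10 + (55,100/1200.0)×112 + (1200.0/2)×0.18×€112.10 = €6,193,959.47.
Lowest total cost is €6,193,959.47 at Q = 1200.0.

Q* ≈ 1,200 sheets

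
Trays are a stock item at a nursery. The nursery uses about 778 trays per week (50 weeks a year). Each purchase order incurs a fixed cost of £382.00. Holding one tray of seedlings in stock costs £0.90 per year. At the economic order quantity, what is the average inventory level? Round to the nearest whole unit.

Annual demand D = 778 × 50 = 38,900.
Q* = √(2DS/H) = √(2 × 38,900 × 382 / 0.9) ≈ 5746.46.
Average inventory = Q*/2 ≈ 5746.46 / 2 = 2873.229.

Average inventory ≈ 2,873 trays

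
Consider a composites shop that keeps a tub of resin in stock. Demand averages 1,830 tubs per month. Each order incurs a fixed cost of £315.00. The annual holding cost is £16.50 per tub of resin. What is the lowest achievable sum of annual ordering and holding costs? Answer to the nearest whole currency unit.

TC* ≈ £15,109

Annual demand D = 1,830 × 12 = 21,960.
EOQ = √(2DS/H) = √(2 × 21,960 × 315 / 16.5) ≈ 915.68.
At the optimum the two cost components are equal, so total cost = 2·(Q*/2)H = Q*·H.
Minimum total = √(2DSH) = √(2 × 21,960 × 315 × 16.5) ≈ 15108.746.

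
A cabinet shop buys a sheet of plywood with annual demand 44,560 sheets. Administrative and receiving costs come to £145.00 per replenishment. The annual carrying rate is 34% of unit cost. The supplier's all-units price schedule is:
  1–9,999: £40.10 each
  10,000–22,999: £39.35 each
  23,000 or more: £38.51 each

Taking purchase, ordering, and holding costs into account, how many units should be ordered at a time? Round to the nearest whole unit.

Q* ≈ 974 sheets

Holding cost per unit per year at price C is H = 0.34·C.
For each price level, check whether its EOQ is feasible; otherwise the best quantity at that price is the breakpoint.
EOQ at £40.10 = 973.6 (feasible in tier 1): TC = 44,560×£40.10 + (44,560/973.6)×145 + (973.6/2)×0.34×£40.10 = £1,800,129.43.
EOQ at £39.35 = 982.8 < 10000, so use break Q=10000: TC = 44,560×£39.35 + (44,560/10000.0)×145 + (10000.0/2)×0.34×£39.35 = £1,820,977.12.
EOQ at £38.51 = 993.4 < 23000, so use break Q=23000: TC = 44,560×£38.51 + (44,560/23000.0)×145 + (23000.0/2)×0.34×£38.51 = £1,866,860.62.
Lowest total cost is £1,800,129.43 at Q = 973.6.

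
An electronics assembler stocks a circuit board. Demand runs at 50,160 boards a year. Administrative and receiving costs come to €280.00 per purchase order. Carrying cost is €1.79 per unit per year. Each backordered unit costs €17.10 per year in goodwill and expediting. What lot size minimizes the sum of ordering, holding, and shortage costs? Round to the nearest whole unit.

With planned backorders, Q* = √(2DS/H) · √((H+B)/B).
√(2DS/H) = √(2 × 50,160 × 280 / 1.79) = 3961.378.
√((H+B)/B) = √((1.79+17.1)/17.1) = 1.0510.
Q* ≈ 4163.554.

Q* ≈ 4,164 boards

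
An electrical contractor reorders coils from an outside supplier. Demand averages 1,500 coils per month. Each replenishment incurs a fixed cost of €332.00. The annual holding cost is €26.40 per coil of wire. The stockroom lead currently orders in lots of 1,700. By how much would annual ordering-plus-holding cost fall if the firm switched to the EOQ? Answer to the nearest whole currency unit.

Extra cost ≈ €8,192 per year

Annual demand D = 1,500 × 12 = 18,000.
EOQ = √(2DS/H) = √(2 × 18,000 × 332 / 26.4) ≈ 672.85.
Cost at Q* = (D/Q*)S + (Q*/2)H = √(2DSH) ≈ €17,763.24.
Cost at Q = 1,700: (18,000/1,700)×332 + (1,700/2)×26.4 = €3,515.29 + €22,440.00 = €25,955.29.
Excess = €25,955.29 − €17,763.24 = €8,192.05.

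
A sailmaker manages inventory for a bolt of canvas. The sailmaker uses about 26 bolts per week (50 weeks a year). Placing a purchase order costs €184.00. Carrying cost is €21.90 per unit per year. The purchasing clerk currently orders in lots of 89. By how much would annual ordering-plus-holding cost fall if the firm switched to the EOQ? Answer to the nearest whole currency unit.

Annual demand D = 26 × 50 = 1,300.
EOQ = √(2DS/H) = √(2 × 1,300 × 184 / 21.9) ≈ 147.80.
Cost at Q* = (D/Q*)S + (Q*/2)H = √(2DSH) ≈ €3,236.81.
Cost at Q = 89: (1,300/89)×184 + (89/2)×21.9 = €2,687.64 + €974.55 = €3,662.19.
Excess = €3,662.19 − €3,236.81 = €425.38.

Extra cost ≈ €425 per year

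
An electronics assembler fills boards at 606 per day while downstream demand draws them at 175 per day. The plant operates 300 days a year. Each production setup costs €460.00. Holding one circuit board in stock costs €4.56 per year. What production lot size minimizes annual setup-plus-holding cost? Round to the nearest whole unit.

Annual demand D = 175 × 300 = 52,500.
Production build-up factor (1 − d/p) = 1 − 175/606 = 0.7112.
Q* = √(2DS / (H(1 − d/p))) = √(2 × 52,500 × 460 / (4.56 × 0.7112)).
= √(48,300,000 / 3.2432) ≈ 3859.125.

Q* ≈ 3,859 boards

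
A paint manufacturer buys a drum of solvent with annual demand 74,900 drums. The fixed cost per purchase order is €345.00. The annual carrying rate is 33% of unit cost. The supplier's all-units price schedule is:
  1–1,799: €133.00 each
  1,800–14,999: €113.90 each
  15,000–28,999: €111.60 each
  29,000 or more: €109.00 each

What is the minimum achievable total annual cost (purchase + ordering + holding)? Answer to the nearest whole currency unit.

Holding cost per unit per year at price C is H = 0.33·C.
Evaluate total cost at each tier's feasible EOQ or, if the EOQ is below the tier, at the tier's minimum quantity.
EOQ at €133.00 = 1085.1 (feasible in tier 1): TC = 74,900×€133.00 + (74,900/1085.1)×345 + (1085.1/2)×0.33×€133.00 = €10,009,326.45.
EOQ at €113.90 = 1172.6 < 1800, so use break Q=1800: TC = 74,900×€113.90 + (74,900/1800.0)×345 + (1800.0/2)×0.33×€113.90 = €8,579,294.13.
EOQ at €111.60 = 1184.6 < 15000, so use break Q=15000: TC = 74,900×€111.60 + (74,900/15000.0)×345 + (15000.0/2)×0.33×€111.60 = €8,636,772.70.
EOQ at €109.00 = 1198.7 < 29000, so use break Q=29000: TC = 74,900×€109.00 + (74,900/29000.0)×345 + (29000.0/2)×0.33×€109.00 = €8,686,556.05.
Lowest total cost among the candidates is at Q = 1800.0.

TC* ≈ €8,579,294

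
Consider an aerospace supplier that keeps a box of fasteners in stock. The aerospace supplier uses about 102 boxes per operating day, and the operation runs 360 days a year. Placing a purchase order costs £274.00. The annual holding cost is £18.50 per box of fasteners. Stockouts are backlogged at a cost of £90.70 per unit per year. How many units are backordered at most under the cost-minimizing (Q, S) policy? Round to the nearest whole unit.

Annual demand D = 102 × 360 = 36,720.
With planned backorders, Q* = √(2DS/H) · √((H+B)/B).
√(2DS/H) = √(2 × 36,720 × 274 / 18.5) = 1042.931.
√((H+B)/B) = √((18.5+90.7)/90.7) = 1.0973.
Q* ≈ 1144.362.
S* = Q* · H/(H+B) = 1144.362 × 18.5/109.2 ≈ 193.871.

S* ≈ 194 boxes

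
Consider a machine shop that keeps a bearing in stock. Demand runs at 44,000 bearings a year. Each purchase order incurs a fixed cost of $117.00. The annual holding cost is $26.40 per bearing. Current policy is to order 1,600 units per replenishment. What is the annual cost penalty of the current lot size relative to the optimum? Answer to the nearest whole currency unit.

EOQ = √(2DS/H) = √(2 × 44,000 × 117 / 26.4) ≈ 624.50.
Cost at Q* = (D/Q*)S + (Q*/2)H = √(2DSH) ≈ $16,486.79.
Cost at Q = 1,600: (44,000/1,600)×117 + (1,600/2)×26.4 = $3,217.50 + $21,120.00 = $24,337.50.
Excess = $24,337.50 − $16,486.79 = $7,850.71.

Extra cost ≈ $7,851 per year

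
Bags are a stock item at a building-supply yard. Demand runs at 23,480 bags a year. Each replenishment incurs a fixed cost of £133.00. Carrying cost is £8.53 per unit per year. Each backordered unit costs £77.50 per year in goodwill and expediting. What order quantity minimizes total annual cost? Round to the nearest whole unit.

With planned backorders, Q* = √(2DS/H) · √((H+B)/B).
√(2DS/H) = √(2 × 23,480 × 133 / 8.53) = 855.688.
√((H+B)/B) = √((8.53+77.5)/77.5) = 1.0536.
Q* ≈ 901.549.

Q* ≈ 902 bags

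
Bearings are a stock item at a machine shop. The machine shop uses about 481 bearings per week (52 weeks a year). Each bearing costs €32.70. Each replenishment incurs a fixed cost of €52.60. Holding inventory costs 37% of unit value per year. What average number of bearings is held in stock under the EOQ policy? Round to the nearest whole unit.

Average inventory ≈ 233 bearings

Annual demand D = 481 × 52 = 25,012.
Holding cost H = 0.37 × €32.70 = €12.0990 per unit per year.
Q* = √(2DS/H) = √(2 × 25,012 × 52.6 / 12.099) ≈ 466.35.
Average inventory = Q*/2 ≈ 466.35 / 2 = 233.173.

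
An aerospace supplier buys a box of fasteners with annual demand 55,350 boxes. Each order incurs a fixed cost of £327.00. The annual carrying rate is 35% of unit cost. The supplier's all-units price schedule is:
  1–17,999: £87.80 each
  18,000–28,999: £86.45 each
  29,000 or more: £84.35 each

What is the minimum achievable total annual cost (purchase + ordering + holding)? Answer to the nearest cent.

TC* ≈ £4,893,082.54

Holding cost per unit per year at price C is H = 0.35·C.
Candidates are each tier's EOQ (if it falls in that tier) and each price-break quantity.
EOQ at £87.80 = 1085.3 (feasible in tier 1): TC = 55,350×£87.80 + (55,350/1085.3)×327 + (1085.3/2)×0.35×£87.80 = £4,893,082.54.
EOQ at £86.45 = 1093.8 < 18000, so use break Q=18000: TC = 55,350×£86.45 + (55,350/18000.0)×327 + (18000.0/2)×0.35×£86.45 = £5,058,330.53.
EOQ at £84.35 = 1107.3 < 29000, so use break Q=29000: TC = 55,350×£84.35 + (55,350/29000.0)×327 + (29000.0/2)×0.35×£84.35 = £5,097,472.87.
Lowest total cost among the candidates is at Q = 1085.3.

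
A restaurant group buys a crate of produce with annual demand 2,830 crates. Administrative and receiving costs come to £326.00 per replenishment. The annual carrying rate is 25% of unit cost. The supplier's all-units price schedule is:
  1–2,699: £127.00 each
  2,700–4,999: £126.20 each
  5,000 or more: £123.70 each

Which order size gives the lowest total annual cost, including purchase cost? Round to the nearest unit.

Q* ≈ 241 crates

Holding cost per unit per year at price C is H = 0.25·C.
Candidates are each tier's EOQ (if it falls in that tier) and each price-break quantity.
EOQ at £127.00 = 241.1 (feasible in tier 1): TC = 2,830×£127.00 + (2,830/241.1)×326 + (241.1/2)×0.25×£127.00 = £367,064.01.
EOQ at £126.20 = 241.8 < 2700, so use break Q=2700: TC = 2,830×£126.20 + (2,830/2700.0)×326 + (2700.0/2)×0.25×£126.20 = £400,080.20.
EOQ at £123.70 = 244.3 < 5000, so use break Q=5000: TC = 2,830×£123.70 + (2,830/5000.0)×326 + (5000.0/2)×0.25×£123.70 = £427,568.02.
Lowest total cost is £367,064.01 at Q = 241.1.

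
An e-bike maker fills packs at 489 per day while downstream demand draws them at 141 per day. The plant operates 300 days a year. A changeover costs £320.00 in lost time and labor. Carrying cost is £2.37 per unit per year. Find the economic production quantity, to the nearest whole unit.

Q* ≈ 4,006 packs

Annual demand D = 141 × 300 = 42,300.
Production build-up factor (1 − d/p) = 1 − 141/489 = 0.7117.
Q* = √(2DS / (H(1 − d/p))) = √(2 × 42,300 × 320 / (2.37 × 0.7117)).
= √(27,072,000 / 1.6866) ≈ 4006.368.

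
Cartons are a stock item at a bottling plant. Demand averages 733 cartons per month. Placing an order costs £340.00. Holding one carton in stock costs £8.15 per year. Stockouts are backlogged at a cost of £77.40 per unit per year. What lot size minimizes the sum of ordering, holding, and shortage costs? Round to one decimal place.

Q* ≈ 900.7 cartons

Annual demand D = 733 × 12 = 8,796.
With planned backorders, Q* = √(2DS/H) · √((H+B)/B).
√(2DS/H) = √(2 × 8,796 × 340 / 8.15) = 856.679.
√((H+B)/B) = √((8.15+77.4)/77.4) = 1.0513.
Q* ≈ 900.654.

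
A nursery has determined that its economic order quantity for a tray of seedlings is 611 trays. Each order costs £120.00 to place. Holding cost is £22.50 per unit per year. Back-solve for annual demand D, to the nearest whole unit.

D ≈ 34,999 trays per year

Squaring Q* = √(2DS/H) gives Q*² = 2DS/H.
From Q* = √(2DS/H): D = Q*²H / (2S) = 611² × 22.5 / (2 × 120) = 34998.844.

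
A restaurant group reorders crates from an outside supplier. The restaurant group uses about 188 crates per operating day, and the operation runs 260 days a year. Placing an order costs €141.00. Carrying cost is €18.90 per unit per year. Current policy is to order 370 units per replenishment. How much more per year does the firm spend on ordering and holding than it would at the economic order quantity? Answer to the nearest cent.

Annual demand D = 188 × 260 = 48,880.
EOQ = √(2DS/H) = √(2 × 48,880 × 141 / 18.9) ≈ 854.00.
Cost at Q* = (D/Q*)S + (Q*/2)H = √(2DSH) ≈ €16,140.65.
Cost at Q = 370: (48,880/370)×141 + (370/2)×18.9 = €18,627.24 + €3,496.50 = €22,123.74.
Excess = €22,123.74 − €16,140.65 = €5,983.09.

Extra cost ≈ €5,983.09 per year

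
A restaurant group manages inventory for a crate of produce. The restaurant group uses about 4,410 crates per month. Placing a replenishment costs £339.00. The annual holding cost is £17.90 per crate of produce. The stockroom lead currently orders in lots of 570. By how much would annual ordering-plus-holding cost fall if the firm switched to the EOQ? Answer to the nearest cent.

Extra cost ≈ £11,232.37 per year

Annual demand D = 4,410 × 12 = 52,920.
EOQ = √(2DS/H) = √(2 × 52,920 × 339 / 17.9) ≈ 1415.79.
Cost at Q* = (D/Q*)S + (Q*/2)H = √(2DSH) ≈ £25,342.61.
Cost at Q = 570: (52,920/570)×339 + (570/2)×17.9 = £31,473.47 + £5,101.50 = £36,574.97.
Excess = £36,574.97 − £25,342.61 = £11,232.37.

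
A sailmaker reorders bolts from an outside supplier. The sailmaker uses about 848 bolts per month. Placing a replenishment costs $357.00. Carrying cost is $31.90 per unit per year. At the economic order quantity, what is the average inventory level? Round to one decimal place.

Average inventory ≈ 238.6 bolts

Annual demand D = 848 × 12 = 10,176.
EOQ = √(2DS/H) = √(2 × 10,176 × 357 / 31.9) ≈ 477.25.
Average inventory = Q*/2 ≈ 477.25 / 2 = 238.623.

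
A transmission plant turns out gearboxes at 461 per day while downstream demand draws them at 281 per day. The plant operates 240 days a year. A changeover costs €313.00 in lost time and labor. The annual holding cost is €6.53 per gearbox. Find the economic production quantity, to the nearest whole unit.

Annual demand D = 281 × 240 = 67,440.
Production build-up factor (1 − d/p) = 1 − 281/461 = 0.3905.
Q* = √(2DS / (H(1 − d/p))) = √(2 × 67,440 × 313 / (6.53 × 0.3905)).
= √(42,217,440 / 2.5497) ≈ 4069.149.

Q* ≈ 4,069 gearboxes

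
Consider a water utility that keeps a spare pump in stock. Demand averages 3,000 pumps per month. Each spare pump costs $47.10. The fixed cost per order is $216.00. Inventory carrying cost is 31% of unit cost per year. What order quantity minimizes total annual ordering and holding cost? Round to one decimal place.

Annual demand D = 3,000 × 12 = 36,000.
Holding cost H = 0.31 × $47.10 = $14.6010 per unit per year.
EOQ = √(2DS / H) = √(2 × 36,000 × 216 / 14.601).
= √(15,552,000 / 14.601) = √1,065,132.5252 ≈ 1032.053.

Q* ≈ 1,032.1 pumps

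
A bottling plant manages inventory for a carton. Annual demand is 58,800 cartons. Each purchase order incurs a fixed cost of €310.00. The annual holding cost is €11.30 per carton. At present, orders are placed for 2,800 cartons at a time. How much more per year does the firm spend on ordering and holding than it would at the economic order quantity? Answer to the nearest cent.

Extra cost ≈ €2,033.38 per year

EOQ = √(2DS/H) = √(2 × 58,800 × 310 / 11.3) ≈ 1796.16.
Cost at Q* = (D/Q*)S + (Q*/2)H = √(2DSH) ≈ €20,296.62.
Cost at Q = 2,800: (58,800/2,800)×310 + (2,800/2)×11.3 = €6,510.00 + €15,820.00 = €22,330.00.
Excess = €22,330.00 − €20,296.62 = €2,033.38.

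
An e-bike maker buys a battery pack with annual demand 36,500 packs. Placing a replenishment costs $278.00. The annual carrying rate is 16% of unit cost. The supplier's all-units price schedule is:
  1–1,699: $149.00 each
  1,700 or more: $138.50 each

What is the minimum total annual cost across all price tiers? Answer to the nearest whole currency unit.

TC* ≈ $5,080,055

Holding cost per unit per year at price C is H = 0.16·C.
For each price level, check whether its EOQ is feasible; otherwise the best quantity at that price is the breakpoint.
EOQ at $149.00 = 922.6 (feasible in tier 1): TC = 36,500×$149.00 + (36,500/922.6)×278 + (922.6/2)×0.16×$149.00 = $5,460,495.66.
EOQ at $138.50 = 957.0 < 1700, so use break Q=1700: TC = 36,500×$138.50 + (36,500/1700.0)×278 + (1700.0/2)×0.16×$138.50 = $5,080,054.82.
Lowest total cost among the candidates is at Q = 1700.0.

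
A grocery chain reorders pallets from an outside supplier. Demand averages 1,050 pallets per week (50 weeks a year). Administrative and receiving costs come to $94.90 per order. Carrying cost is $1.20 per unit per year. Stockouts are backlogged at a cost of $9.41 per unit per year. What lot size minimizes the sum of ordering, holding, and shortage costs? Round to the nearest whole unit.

Q* ≈ 3,060 pallets

Annual demand D = 1,050 × 50 = 52,500.
With planned backorders, Q* = √(2DS/H) · √((H+B)/B).
√(2DS/H) = √(2 × 52,500 × 94.9 / 1.2) = 2881.623.
√((H+B)/B) = √((1.2+9.41)/9.41) = 1.0618.
Q* ≈ 3059.849.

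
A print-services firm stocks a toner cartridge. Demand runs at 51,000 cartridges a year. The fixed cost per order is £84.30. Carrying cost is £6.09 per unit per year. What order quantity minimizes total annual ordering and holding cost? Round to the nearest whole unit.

EOQ = √(2DS / H) = √(2 × 51,000 × 84.3 / 6.09).
= √(8,598,600 / 6.09) = √1,411,921.1823 ≈ 1188.243.

Q* ≈ 1,188 cartridges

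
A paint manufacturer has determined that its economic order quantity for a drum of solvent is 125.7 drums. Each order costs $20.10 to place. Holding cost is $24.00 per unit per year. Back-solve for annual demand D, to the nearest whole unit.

D ≈ 9,433 drums per year

Squaring Q* = √(2DS/H) gives Q*² = 2DS/H.
From Q* = √(2DS/H): D = Q*²H / (2S) = 125.7² × 24 / (2 × 20.1) = 9433.128.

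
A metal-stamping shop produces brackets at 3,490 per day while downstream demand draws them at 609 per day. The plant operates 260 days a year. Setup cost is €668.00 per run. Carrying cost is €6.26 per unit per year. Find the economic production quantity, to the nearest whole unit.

Q* ≈ 6,398 brackets

Annual demand D = 609 × 260 = 158,340.
Production build-up factor (1 − d/p) = 1 − 609/3,490 = 0.8255.
Q* = √(2DS / (H(1 − d/p))) = √(2 × 158,340 × 668 / (6.26 × 0.8255)).
= √(211,542,240 / 5.1676) ≈ 6398.121.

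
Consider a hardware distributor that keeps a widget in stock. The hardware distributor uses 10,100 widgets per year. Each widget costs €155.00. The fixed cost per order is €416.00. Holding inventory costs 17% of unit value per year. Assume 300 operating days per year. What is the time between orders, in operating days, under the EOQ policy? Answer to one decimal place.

T ≈ 16.8 days

Holding cost H = 0.17 × €155.00 = €26.3500 per unit per year.
EOQ = √(2DS/H) = √(2 × 10,100 × 416 / 26.35) ≈ 564.72.
Cycle time = Q*/D × 300 = 564.72 / 10,100 × 300 ≈ 16.774 days.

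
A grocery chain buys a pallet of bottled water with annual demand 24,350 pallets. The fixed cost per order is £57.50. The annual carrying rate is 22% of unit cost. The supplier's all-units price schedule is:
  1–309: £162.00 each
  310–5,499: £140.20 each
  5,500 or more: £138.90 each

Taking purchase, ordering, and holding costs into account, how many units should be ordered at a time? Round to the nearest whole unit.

Holding cost per unit per year at price C is H = 0.22·C.
Candidates are each tier's EOQ (if it falls in that tier) and each price-break quantity.
EOQ at £162.00 = 280.3 (feasible in tier 1): TC = 24,350×£162.00 + (24,350/280.3)×57.5 + (280.3/2)×0.22×£162.00 = £3,954,690.04.
EOQ at £140.20 = 301.3 < 310, so use break Q=310: TC = 24,350×£140.20 + (24,350/310.0)×57.5 + (310.0/2)×0.22×£140.20 = £3,423,167.35.
EOQ at £138.90 = 302.7 < 5500, so use break Q=5500: TC = 24,350×£138.90 + (24,350/5500.0)×57.5 + (5500.0/2)×0.22×£138.90 = £3,466,504.07.
Lowest total cost is £3,423,167.35 at Q = 310.0.

Q* ≈ 310 pallets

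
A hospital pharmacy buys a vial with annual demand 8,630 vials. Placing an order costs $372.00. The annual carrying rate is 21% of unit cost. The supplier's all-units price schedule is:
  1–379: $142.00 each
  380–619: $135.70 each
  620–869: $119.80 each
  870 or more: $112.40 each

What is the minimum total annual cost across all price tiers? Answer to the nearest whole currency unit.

Holding cost per unit per year at price C is H = 0.21·C.
Evaluate total cost at each tier's feasible EOQ or, if the EOQ is below the tier, at the tier's minimum quantity.
Tier 1 ($142.00): EOQ = 464.0 exceeds tier's upper bound 379, so this tier is dominated.
EOQ at $135.70 = 474.7 (feasible in tier 2): TC = 8,630×$135.70 + (8,630/474.7)×372 + (474.7/2)×0.21×$135.70 = $1,184,617.69.
EOQ at $119.80 = 505.2 < 620, so use break Q=620: TC = 8,630×$119.80 + (8,630/620.0)×372 + (620.0/2)×0.21×$119.80 = $1,046,850.98.
EOQ at $112.40 = 521.6 < 870, so use break Q=870: TC = 8,630×$112.40 + (8,630/870.0)×372 + (870.0/2)×0.21×$112.40 = $983,969.81.
Lowest total cost among the candidates is at Q = 870.0.

TC* ≈ $983,970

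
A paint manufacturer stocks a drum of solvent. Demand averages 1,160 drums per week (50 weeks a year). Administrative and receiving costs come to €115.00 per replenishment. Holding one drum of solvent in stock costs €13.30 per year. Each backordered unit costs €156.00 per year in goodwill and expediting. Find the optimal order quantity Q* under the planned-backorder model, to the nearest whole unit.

Annual demand D = 1,160 × 50 = 58,000.
With planned backorders, Q* = √(2DS/H) · √((H+B)/B).
√(2DS/H) = √(2 × 58,000 × 115 / 13.3) = 1001.503.
√((H+B)/B) = √((13.3+156)/156) = 1.0418.
Q* ≈ 1043.322.

Q* ≈ 1,043 drums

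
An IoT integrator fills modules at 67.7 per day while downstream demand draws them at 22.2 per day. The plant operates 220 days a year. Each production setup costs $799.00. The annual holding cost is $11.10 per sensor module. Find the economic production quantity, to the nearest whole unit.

Q* ≈ 1,023 modules

Annual demand D = 22.2 × 220 = 4,884.
Production build-up factor (1 − d/p) = 1 − 22.2/67.7 = 0.6721.
Q* = √(2DS / (H(1 − d/p))) = √(2 × 4,884 × 799 / (11.1 × 0.6721)).
= √(7,804,632 / 7.4601) ≈ 1022.830.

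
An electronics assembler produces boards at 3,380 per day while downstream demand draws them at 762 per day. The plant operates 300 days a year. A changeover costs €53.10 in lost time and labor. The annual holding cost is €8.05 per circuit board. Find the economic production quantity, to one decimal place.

Q* ≈ 1,973.2 boards

Annual demand D = 762 × 300 = 228,600.
Production build-up factor (1 − d/p) = 1 − 762/3,380 = 0.7746.
Q* = √(2DS / (H(1 − d/p))) = √(2 × 228,600 × 53.1 / (8.05 × 0.7746)).
= √(24,277,320 / 6.2352) ≈ 1973.222.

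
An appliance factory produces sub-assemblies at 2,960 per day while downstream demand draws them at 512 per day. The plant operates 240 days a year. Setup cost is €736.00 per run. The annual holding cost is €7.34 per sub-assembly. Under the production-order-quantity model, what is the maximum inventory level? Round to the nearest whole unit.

Annual demand D = 512 × 240 = 122,880.
Production build-up factor (1 − d/p) = 1 − 512/2,960 = 0.8270.
Q* = √(2DS / (H(1 − d/p))) = √(2 × 122,880 × 736 / (7.34 × 0.8270)).
= √(180,879,360 / 6.0704) ≈ 5458.667.
Maximum inventory = Q*(1 − d/p) = 5458.667 × 0.8270 ≈ 4514.465.

I_max ≈ 4,514 sub-assemblies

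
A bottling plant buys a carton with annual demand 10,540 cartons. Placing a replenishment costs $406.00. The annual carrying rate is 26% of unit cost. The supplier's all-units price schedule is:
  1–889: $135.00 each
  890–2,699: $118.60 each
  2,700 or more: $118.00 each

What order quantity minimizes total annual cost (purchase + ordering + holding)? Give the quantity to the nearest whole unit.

Q* ≈ 890 cartons

Holding cost per unit per year at price C is H = 0.26·C.
Candidates are each tier's EOQ (if it falls in that tier) and each price-break quantity.
EOQ at $135.00 = 493.8 (feasible in tier 1): TC = 10,540×$135.00 + (10,540/493.8)×406 + (493.8/2)×0.26×$135.00 = $1,440,232.13.
EOQ at $118.60 = 526.8 < 890, so use break Q=890: TC = 10,540×$118.60 + (10,540/890.0)×406 + (890.0/2)×0.26×$118.60 = $1,268,574.15.
EOQ at $118.00 = 528.2 < 2700, so use break Q=2700: TC = 10,540×$118.00 + (10,540/2700.0)×406 + (2700.0/2)×0.26×$118.00 = $1,286,722.90.
Lowest total cost is $1,268,574.15 at Q = 890.0.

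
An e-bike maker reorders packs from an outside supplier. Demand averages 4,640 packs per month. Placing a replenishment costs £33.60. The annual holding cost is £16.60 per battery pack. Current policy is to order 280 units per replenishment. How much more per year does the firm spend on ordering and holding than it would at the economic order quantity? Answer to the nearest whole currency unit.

Annual demand D = 4,640 × 12 = 55,680.
EOQ = √(2DS/H) = √(2 × 55,680 × 33.6 / 16.6) ≈ 474.77.
Cost at Q* = (D/Q*)S + (Q*/2)H = √(2DSH) ≈ £7,881.13.
Cost at Q = 280: (55,680/280)×33.6 + (280/2)×16.6 = £6,681.60 + £2,324.00 = £9,005.60.
Excess = £9,005.60 − £7,881.13 = £1,124.47.

Extra cost ≈ £1,124 per year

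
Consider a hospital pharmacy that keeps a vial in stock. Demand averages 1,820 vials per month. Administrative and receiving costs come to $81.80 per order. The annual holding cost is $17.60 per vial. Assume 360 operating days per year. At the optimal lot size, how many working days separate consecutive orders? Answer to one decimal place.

Annual demand D = 1,820 × 12 = 21,840.
The optimal lot size = √(2DS/H) = √(2 × 21,840 × 81.8 / 17.6) ≈ 450.57.
Cycle time = Q*/D × 360 = 450.57 / 21,840 × 360 ≈ 7.427 days.

T ≈ 7.4 days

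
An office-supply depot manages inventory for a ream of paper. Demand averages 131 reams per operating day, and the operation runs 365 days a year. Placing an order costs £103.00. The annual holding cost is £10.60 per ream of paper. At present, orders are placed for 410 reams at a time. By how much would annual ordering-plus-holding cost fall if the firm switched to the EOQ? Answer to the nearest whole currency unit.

Extra cost ≈ £3,967 per year

Annual demand D = 131 × 365 = 47,815.
EOQ = √(2DS/H) = √(2 × 47,815 × 103 / 10.6) ≈ 963.97.
Cost at Q* = (D/Q*)S + (Q*/2)H = √(2DSH) ≈ £10,218.06.
Cost at Q = 410: (47,815/410)×103 + (410/2)×10.6 = £12,012.06 + £2,173.00 = £14,185.06.
Excess = £14,185.06 − £10,218.06 = £3,967.00.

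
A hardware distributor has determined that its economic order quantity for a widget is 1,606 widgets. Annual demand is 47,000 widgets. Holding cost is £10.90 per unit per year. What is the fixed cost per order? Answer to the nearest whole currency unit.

Invert the EOQ relation Q*² = 2DS/H.
From Q* = √(2DS/H): S = Q*²H / (2D) = 1,606² × 10.9 / (2 × 47,000) = 299.0816.

S ≈ £299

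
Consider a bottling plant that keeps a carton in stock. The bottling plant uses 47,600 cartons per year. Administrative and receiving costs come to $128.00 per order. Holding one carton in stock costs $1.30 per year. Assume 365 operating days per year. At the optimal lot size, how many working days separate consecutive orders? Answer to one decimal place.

T ≈ 23.5 days

EOQ = √(2DS/H) = √(2 × 47,600 × 128 / 1.3) ≈ 3061.62.
Cycle time = Q*/D × 365 = 3061.62 / 47,600 × 365 ≈ 23.477 days.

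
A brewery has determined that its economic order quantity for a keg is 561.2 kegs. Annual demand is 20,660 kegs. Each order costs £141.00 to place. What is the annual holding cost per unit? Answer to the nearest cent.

H ≈ £18.50

Squaring Q* = √(2DS/H) gives Q*² = 2DS/H.
From Q* = √(2DS/H): H = 2DS / Q*² = 2 × 20,660 × 141 / 561.2² = 18.4988.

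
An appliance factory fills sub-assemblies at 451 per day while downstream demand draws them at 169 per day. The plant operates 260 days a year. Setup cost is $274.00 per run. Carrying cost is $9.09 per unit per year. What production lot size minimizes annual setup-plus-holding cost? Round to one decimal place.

Annual demand D = 169 × 260 = 43,940.
Production build-up factor (1 − d/p) = 1 − 169/451 = 0.6253.
Q* = √(2DS / (H(1 − d/p))) = √(2 × 43,940 × 274 / (9.09 × 0.6253)).
= √(24,079,120 / 5.6838) ≈ 2058.269.

Q* ≈ 2,058.3 sub-assemblies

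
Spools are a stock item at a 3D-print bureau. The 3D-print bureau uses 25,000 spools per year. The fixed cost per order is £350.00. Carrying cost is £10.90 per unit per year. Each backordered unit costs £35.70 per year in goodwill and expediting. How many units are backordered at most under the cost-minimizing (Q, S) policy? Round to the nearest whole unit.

With planned backorders, Q* = √(2DS/H) · √((H+B)/B).
√(2DS/H) = √(2 × 25,000 × 350 / 10.9) = 1267.085.
√((H+B)/B) = √((10.9+35.7)/35.7) = 1.1425.
Q* ≈ 1447.654.
S* = Q* · H/(H+B) = 1447.654 × 10.9/46.6 ≈ 338.614.

S* ≈ 339 spools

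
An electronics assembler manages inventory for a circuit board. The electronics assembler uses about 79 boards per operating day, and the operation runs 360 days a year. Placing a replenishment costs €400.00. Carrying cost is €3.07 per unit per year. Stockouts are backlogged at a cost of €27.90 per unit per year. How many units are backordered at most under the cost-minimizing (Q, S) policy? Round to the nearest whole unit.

S* ≈ 284 boards

Annual demand D = 79 × 360 = 28,440.
With planned backorders, Q* = √(2DS/H) · √((H+B)/B).
√(2DS/H) = √(2 × 28,440 × 400 / 3.07) = 2722.329.
√((H+B)/B) = √((3.07+27.9)/27.9) = 1.0536.
Q* ≈ 2868.198.
S* = Q* · H/(H+B) = 2868.198 × 3.07/30.97 ≈ 284.319.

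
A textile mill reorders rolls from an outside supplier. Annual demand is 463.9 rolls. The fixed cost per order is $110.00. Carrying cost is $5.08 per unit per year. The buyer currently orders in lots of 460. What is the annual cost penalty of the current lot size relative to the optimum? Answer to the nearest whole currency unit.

Extra cost ≈ $559 per year

EOQ = √(2DS/H) = √(2 × 463.9 × 110 / 5.08) ≈ 141.74.
Cost at Q* = (D/Q*)S + (Q*/2)H = √(2DSH) ≈ $720.04.
Cost at Q = 460: (463.9/460)×110 + (460/2)×5.08 = $110.93 + $1,168.40 = $1,279.33.
Excess = $1,279.33 − $720.04 = $559.29.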